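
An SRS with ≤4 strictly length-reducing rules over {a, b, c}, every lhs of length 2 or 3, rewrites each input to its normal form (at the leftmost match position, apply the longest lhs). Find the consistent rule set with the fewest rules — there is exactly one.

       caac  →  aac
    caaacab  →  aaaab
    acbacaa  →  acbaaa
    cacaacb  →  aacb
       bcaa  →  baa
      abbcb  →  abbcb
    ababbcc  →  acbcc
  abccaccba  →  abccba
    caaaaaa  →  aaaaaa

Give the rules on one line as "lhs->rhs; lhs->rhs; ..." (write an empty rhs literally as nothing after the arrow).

bab->c; ca->a; cac->

  | caac => aac
  | caaacab => aaacab => aaaab
  | acbacaa => acbaaa
  | cacaacb => aacb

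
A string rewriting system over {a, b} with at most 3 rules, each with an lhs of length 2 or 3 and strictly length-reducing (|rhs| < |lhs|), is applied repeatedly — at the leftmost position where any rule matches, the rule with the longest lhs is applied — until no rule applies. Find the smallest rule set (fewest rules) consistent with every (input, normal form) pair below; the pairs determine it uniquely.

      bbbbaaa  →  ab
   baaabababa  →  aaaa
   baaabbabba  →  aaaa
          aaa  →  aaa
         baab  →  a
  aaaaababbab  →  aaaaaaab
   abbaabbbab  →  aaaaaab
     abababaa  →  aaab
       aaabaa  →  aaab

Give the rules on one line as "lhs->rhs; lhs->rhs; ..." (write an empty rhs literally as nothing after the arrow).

ba->b; bb->a; bbb->a

  | bbbbaaa => abaaa => abaa => aba => ab
  | baaabababa => baabababa => babababa => bbababa => aababa => aabba => aaaa
  | baaabbabba => baabbabba => babbabba => bbbabba => aabba => aaaa
  | aaa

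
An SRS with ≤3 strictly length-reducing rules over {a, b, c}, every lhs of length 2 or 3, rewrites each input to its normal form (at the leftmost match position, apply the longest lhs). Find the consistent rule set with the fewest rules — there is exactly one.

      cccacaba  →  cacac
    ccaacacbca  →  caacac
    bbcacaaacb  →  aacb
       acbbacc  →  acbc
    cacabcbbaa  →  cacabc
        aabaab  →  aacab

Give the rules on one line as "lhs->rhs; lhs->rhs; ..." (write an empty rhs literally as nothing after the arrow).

  | cccacaba => ccacaba => cacaba => cacac
  | ccaacacbca => caacacbca => caacac
  | bbcacaaacb => bcaaacb => aacb
  | acbbacc => acbccc => acbcc => acbc

ba->c; bca->; cc->c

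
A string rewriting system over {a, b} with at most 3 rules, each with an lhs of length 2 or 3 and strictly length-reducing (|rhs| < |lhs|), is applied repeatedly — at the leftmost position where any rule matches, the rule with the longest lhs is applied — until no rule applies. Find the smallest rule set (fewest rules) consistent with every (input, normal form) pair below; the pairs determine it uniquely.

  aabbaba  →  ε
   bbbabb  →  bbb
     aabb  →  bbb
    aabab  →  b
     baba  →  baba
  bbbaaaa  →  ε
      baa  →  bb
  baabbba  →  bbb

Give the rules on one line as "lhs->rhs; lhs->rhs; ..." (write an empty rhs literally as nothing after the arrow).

  | aabbaba => bbbaba => bba => ε
  | bbbabb => bbb
  | aabb => bbb
  | aabab => bbab => b

aa->b; bba->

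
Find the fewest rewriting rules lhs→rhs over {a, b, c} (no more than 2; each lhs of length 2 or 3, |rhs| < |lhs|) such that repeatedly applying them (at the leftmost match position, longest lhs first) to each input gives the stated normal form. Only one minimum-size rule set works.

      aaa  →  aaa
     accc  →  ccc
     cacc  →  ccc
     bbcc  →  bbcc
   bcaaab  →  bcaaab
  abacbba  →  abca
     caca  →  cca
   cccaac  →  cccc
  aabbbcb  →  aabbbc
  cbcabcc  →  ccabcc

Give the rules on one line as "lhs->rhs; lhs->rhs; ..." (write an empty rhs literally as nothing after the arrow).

ac->c; cb->c

  | aaa
  | accc => ccc
  | cacc => ccc
  | bbcc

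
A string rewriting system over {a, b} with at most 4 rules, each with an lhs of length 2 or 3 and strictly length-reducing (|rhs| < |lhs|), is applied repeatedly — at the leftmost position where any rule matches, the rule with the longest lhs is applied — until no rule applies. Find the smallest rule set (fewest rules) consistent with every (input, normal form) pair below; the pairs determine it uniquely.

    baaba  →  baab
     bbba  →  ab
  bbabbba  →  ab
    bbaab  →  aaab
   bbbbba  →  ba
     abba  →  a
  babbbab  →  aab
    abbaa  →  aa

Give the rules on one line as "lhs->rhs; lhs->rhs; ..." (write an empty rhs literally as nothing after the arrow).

  | baaba => baab
  | bbba => aba => ab
  | bbabbba => aabbba => aba => ab
  | bbaab => aaab

aba->ab; abb->; bb->a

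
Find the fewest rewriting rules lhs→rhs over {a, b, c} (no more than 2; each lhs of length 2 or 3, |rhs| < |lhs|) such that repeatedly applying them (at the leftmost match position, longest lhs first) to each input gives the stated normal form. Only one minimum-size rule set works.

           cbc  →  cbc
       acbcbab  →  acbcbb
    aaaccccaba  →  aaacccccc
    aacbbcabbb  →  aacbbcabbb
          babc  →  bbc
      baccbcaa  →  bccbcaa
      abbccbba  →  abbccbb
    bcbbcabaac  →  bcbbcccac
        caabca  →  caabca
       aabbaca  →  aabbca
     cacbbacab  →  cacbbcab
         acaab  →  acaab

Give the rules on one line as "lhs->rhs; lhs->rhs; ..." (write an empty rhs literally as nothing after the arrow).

aba->cc; ba->b

  | cbc
  | acbcbab => acbcbb
  | aaaccccaba => aaacccccc
  | aacbbcabbb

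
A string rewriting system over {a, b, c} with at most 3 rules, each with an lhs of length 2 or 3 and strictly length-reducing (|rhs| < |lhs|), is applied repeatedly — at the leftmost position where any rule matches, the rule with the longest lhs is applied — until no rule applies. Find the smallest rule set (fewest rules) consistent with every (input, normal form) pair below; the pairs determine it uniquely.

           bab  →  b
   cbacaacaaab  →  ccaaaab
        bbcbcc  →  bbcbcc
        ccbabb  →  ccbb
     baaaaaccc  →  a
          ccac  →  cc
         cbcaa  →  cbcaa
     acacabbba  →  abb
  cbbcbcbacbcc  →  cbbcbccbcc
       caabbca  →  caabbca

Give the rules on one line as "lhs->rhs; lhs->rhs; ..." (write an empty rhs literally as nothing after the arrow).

ac->; ba->

  | bab => b
  | cbacaacaaab => ccaacaaab => ccaaaab
  | bbcbcc
  | ccbabb => ccbb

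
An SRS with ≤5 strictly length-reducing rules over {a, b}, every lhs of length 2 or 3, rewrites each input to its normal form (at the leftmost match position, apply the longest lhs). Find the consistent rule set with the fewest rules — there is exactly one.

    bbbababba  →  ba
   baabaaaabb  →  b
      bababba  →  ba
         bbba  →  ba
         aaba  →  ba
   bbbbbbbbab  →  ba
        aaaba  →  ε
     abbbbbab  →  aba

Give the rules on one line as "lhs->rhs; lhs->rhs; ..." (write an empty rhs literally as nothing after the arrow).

aa->b; baa->; bab->ba; bb->b

  | bbbababba => bbababba => bababba => baabba => bba => ba
  | baabaaaabb => baaaabb => aabb => bbb => bb => b
  | bababba => baabba => bba => ba
  | bbba => bba => ba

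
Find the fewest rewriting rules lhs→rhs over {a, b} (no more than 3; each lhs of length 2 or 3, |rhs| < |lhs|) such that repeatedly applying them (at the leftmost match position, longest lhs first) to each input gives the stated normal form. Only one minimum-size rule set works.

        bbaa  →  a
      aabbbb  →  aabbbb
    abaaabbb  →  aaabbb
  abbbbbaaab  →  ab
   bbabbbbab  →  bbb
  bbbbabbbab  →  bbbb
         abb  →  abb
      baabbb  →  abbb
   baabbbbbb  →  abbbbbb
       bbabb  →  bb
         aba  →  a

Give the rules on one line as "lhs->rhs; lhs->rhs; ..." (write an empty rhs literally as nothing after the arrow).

ba->; bba->

  | bbaa => a
  | aabbbb
  | abaaabbb => aaabbb
  | abbbbbaaab => abbbaab => abab => ab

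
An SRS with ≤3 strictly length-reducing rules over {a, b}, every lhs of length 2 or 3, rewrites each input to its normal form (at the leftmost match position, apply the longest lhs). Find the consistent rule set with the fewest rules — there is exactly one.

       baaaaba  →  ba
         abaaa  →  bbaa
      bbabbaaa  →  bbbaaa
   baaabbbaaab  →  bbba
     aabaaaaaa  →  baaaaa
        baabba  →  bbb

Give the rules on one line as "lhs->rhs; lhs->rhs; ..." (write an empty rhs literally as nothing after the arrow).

  | baaaaba => baaabb => baab => ba
  | abaaa => bbaa
  | bbabbaaa => bbbaaa
  | baaabbbaaab => baabbaaab => babaaab => bbbaab => bbba

ab->; aba->bb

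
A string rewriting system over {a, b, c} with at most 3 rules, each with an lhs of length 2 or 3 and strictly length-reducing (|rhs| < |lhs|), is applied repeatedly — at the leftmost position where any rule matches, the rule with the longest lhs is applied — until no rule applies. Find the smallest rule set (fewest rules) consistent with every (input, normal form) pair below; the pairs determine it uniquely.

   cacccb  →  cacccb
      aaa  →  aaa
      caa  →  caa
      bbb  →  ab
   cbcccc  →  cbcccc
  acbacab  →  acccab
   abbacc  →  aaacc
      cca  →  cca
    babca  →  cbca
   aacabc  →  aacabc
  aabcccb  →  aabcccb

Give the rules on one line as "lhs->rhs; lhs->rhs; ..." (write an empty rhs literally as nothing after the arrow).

  | cacccb
  | aaa
  | caa
  | bbb => ab

ba->c; bb->a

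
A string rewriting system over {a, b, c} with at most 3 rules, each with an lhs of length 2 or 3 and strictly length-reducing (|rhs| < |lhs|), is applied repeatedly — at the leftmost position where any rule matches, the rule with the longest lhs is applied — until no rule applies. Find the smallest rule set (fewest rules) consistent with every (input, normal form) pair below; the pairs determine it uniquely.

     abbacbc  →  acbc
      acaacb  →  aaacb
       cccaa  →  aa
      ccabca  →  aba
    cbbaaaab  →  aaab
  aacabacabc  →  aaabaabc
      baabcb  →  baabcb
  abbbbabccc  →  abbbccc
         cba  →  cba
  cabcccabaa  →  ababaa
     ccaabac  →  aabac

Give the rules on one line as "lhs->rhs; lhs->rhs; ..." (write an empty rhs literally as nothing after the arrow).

  | abbacbc => acbc
  | acaacb => aaacb
  | cccaa => ccaa => caa => aa
  | ccabca => cabca => abca => aba

bba->; ca->a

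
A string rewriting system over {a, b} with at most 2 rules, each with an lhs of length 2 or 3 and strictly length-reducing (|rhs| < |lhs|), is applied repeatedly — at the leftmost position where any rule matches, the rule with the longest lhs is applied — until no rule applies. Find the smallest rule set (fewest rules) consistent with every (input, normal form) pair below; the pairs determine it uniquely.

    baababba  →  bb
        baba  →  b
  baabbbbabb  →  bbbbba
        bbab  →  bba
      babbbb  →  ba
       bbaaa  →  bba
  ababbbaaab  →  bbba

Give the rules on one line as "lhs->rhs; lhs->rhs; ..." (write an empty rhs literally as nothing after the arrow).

aa->; ab->a

  | baababba => bbabba => bbaba => bbaa => bb
  | baba => baa => b
  | baabbbbabb => bbbbbabb => bbbbbab => bbbbba
  | bbab => bba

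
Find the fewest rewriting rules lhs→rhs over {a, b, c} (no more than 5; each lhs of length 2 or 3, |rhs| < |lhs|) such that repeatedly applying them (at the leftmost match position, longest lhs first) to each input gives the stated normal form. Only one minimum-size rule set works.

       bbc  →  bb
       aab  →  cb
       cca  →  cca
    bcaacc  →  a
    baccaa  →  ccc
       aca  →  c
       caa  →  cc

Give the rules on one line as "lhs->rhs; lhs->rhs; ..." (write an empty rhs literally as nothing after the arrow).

aa->c; ac->a; ba->; bc->b

  | bbc => bb
  | aab => cb
  | cca
  | bcaacc => baacc => acc => ac => a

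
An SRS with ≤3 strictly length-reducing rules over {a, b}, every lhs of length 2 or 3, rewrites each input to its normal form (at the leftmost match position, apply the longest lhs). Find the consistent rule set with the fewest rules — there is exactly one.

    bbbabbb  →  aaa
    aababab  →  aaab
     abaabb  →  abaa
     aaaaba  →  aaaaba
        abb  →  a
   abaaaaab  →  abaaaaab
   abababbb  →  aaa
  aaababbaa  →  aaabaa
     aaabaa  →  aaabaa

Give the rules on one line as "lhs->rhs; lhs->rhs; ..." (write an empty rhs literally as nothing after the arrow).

bab->; bb->; bbb->a

  | bbbabbb => aabbb => aaa
  | aababab => aaab
  | abaabb => abaa
  | aaaaba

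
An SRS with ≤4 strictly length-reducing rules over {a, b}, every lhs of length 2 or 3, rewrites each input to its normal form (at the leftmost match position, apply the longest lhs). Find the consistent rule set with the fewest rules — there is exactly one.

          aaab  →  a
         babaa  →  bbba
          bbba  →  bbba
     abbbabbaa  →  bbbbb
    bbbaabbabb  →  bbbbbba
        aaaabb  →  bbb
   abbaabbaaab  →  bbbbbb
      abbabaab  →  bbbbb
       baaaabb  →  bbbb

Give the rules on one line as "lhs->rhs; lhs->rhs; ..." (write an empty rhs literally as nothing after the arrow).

aa->b; aaa->a; ab->a; aba->bb

  | aaab => ab => a
  | babaa => bbba
  | bbba
  | abbbabbaa => abbabbaa => ababbaa => bbbbaa => bbbbb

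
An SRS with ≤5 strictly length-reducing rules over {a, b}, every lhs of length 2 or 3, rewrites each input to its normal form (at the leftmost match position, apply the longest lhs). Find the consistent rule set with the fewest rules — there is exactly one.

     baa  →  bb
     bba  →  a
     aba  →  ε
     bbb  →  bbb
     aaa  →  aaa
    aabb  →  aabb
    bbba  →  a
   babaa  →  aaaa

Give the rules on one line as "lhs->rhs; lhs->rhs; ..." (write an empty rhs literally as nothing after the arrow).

  | baa => bb
  | bba => ba => a
  | aba => ε
  | bbb

aba->; ba->a; baa->bb; bab->aa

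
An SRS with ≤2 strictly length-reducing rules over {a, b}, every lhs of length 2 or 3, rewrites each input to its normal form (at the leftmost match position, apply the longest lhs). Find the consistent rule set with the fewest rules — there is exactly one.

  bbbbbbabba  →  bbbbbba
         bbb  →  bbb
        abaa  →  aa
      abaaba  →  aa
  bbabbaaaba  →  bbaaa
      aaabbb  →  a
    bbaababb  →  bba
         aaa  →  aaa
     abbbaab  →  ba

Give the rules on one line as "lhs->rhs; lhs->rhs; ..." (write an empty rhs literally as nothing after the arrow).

  | bbbbbbabba => bbbbbba
  | bbb
  | abaa => aa
  | abaaba => aaba => aa

ab->; abb->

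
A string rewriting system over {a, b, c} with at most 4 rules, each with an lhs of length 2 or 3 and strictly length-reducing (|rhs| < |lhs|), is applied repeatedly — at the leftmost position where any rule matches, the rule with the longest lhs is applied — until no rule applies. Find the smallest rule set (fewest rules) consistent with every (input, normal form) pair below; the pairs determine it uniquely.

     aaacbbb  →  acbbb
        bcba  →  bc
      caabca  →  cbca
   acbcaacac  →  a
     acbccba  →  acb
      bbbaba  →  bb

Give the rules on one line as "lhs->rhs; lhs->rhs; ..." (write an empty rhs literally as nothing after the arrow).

  | aaacbbb => acbbb
  | bcba => bc
  | caabca => cbca
  | acbcaacac => acbccac => acbac => acc => a

aa->; ba->; cc->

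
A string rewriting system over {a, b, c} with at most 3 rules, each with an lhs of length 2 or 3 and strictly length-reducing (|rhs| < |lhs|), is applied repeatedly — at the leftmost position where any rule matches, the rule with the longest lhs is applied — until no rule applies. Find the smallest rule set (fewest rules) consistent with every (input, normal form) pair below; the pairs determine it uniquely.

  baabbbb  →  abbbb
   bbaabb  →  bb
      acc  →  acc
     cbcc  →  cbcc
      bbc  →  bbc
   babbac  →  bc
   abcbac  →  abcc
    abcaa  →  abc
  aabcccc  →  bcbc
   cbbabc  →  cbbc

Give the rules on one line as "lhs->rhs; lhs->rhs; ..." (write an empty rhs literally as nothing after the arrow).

aa->; ba->; ccc->cb

  | baabbbb => abbbb
  | bbaabb => babb => bb
  | acc
  | cbcc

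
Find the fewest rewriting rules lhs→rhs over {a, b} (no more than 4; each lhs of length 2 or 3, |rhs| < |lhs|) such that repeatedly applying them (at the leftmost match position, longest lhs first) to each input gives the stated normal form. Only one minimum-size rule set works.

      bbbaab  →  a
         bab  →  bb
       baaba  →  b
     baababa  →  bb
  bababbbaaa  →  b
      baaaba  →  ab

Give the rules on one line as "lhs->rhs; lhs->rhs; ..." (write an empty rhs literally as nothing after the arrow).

aab->a; ba->b; baa->; bbb->

  | bbbaab => aab => a
  | bab => bb
  | baaba => ba => b
  | baababa => baba => bba => bb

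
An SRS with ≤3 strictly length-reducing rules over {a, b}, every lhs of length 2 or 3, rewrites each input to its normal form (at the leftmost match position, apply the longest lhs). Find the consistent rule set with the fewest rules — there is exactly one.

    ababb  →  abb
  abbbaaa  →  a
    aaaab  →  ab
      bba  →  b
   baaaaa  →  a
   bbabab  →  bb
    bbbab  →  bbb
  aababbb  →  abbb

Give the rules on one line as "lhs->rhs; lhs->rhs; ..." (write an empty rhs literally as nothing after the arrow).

aa->a; ba->

  | ababb => abb
  | abbbaaa => abbaa => aba => a
  | aaaab => aaab => aab => ab
  | bba => b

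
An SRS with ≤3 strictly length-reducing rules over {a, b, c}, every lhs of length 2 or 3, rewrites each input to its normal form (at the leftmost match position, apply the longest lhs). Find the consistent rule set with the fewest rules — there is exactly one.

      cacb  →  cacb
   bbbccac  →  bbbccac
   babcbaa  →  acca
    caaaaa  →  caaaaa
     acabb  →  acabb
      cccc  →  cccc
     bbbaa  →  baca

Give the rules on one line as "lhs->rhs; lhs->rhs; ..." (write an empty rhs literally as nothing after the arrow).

abc->bb; bba->ac

  | cacb
  | bbbccac
  | babcbaa => bbbbaa => bbaca => acca
  | caaaaa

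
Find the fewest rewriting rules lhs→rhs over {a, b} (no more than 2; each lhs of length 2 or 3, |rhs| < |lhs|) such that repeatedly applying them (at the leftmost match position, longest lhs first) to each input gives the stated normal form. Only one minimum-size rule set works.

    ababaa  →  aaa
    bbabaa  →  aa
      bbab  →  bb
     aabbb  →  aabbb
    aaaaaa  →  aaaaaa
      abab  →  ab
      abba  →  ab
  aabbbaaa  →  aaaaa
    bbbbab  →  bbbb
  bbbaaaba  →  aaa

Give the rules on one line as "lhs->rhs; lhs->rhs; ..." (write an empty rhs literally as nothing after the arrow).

  | ababaa => abaa => aaa
  | bbabaa => bbaa => baa => aa
  | bbab => bb
  | aabbb

ba->; baa->aa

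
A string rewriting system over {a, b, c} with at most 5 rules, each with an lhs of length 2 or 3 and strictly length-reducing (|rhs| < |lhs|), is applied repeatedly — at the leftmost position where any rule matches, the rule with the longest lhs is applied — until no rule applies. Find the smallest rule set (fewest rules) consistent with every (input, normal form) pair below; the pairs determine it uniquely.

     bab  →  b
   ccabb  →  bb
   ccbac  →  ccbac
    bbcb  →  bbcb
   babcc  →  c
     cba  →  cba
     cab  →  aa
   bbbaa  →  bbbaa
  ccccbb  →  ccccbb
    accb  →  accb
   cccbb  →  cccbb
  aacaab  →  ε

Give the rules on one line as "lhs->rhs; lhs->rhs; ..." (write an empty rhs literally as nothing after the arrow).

ab->; bcc->c; caa->b; cab->aa

  | bab => b
  | ccabb => caab => bb
  | ccbac
  | bbcb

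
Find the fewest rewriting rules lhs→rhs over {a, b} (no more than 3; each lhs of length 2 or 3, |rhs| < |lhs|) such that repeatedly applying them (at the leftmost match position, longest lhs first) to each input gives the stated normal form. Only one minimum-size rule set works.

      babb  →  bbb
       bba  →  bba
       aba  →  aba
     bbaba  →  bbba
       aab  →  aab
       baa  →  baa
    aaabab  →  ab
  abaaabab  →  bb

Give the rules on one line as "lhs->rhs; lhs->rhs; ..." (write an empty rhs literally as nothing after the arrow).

aaa->ab; abb->; bab->bb

  | babb => bbb
  | bba
  | aba
  | bbaba => bbba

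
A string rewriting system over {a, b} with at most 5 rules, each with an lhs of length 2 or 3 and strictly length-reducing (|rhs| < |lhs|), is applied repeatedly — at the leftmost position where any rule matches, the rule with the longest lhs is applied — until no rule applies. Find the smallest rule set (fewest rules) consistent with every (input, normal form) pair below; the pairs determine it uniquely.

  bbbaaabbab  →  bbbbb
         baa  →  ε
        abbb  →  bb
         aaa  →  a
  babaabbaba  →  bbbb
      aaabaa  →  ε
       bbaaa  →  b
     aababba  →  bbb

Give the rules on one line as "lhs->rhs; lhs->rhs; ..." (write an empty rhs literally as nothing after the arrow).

  | bbbaaabbab => bbabbab => bbbbab => bbbbb
  | baa => ε
  | abbb => bb
  | aaa => a

aa->; ab->; ba->b; baa->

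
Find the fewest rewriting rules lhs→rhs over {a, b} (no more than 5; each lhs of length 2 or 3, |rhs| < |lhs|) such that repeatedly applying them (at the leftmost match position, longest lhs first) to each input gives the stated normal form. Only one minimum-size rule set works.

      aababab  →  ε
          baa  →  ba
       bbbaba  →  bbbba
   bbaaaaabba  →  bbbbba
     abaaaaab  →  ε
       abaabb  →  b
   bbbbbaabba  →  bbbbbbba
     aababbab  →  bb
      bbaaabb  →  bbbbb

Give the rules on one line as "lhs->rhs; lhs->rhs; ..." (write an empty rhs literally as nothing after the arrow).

  | aababab => ababab => abab => ab => ε
  | baa => ba
  | bbbaba => bbbba
  | bbaaaaabba => bbabaabba => bbbaabba => bbbabba => bbbbba

aa->a; aaa->ab; ab->; bab->bb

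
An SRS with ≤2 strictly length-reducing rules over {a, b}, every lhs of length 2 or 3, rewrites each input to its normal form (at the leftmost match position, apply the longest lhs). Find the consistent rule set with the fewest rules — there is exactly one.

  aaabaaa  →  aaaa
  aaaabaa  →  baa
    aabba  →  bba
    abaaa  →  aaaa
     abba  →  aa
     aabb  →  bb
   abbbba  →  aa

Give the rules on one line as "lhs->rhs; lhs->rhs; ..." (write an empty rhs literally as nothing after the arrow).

  | aaabaaa => abaaa => aaaa
  | aaaabaa => aabaa => baa
  | aabba => bba
  | abaaa => aaaa

aab->b; ab->a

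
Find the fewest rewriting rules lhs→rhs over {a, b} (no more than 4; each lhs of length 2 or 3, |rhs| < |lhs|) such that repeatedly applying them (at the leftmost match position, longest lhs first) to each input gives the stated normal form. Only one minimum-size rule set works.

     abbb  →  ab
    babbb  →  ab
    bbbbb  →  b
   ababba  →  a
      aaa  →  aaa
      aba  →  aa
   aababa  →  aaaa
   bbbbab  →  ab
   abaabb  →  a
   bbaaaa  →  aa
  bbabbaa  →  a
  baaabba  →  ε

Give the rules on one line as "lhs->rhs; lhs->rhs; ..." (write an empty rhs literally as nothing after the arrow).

  | abbb => bab => ab
  | babbb => abbb => bab => ab
  | bbbbb => bbbb => bbb => bb => b
  | ababba => aabba => abaa => a

abb->ba; ba->a; baa->; bb->b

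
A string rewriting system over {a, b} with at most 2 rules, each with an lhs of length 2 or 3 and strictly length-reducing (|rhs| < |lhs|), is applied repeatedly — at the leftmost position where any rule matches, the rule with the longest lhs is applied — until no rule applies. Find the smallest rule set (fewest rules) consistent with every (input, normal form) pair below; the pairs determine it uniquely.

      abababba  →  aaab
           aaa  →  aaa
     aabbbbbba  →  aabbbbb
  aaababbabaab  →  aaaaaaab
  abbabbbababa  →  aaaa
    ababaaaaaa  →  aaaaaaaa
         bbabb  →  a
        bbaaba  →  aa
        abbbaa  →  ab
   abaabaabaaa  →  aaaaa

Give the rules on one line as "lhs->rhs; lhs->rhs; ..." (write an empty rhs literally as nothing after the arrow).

  | abababba => aaabba => aaab
  | aaa
  | aabbbbbba => aabbbbb
  | aaababbabaab => aaaababaab => aaaaaaab

ba->; bab->a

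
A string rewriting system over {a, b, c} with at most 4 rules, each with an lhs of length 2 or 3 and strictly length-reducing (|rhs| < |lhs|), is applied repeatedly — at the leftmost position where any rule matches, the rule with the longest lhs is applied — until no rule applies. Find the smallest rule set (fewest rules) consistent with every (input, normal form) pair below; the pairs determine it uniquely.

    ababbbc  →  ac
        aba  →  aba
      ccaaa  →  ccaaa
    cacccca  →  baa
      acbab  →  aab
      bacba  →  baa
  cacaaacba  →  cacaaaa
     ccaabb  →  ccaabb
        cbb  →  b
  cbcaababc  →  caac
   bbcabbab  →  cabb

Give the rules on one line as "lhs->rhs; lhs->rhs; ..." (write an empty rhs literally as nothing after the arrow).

  | ababbbc => abbbc => abbc => abc => ac
  | aba
  | ccaaa
  | cacccca => cbacca => acca => baa

acc->ba; bab->b; bc->c; cb->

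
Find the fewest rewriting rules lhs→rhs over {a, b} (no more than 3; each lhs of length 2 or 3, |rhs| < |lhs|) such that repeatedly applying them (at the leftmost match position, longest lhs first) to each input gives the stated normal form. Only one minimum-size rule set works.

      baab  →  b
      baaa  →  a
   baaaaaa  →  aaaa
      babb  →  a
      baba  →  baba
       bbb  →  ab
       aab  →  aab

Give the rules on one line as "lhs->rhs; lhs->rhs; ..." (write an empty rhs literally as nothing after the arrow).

  | baab => b
  | baaa => a
  | baaaaaa => aaaa
  | babb => bb => a

abb->b; baa->; bb->a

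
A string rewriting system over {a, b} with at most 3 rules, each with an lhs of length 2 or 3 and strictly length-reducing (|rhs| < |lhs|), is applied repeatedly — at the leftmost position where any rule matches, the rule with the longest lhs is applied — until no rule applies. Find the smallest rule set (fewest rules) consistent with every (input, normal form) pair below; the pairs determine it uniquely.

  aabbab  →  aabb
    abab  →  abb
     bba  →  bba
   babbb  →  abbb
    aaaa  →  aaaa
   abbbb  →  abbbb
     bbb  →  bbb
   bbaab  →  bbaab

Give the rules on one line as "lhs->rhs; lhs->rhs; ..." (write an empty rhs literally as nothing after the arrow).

  | aabbab => aabab => aabb
  | abab => abb
  | bba
  | babbb => abbb

aba->ab; bab->ab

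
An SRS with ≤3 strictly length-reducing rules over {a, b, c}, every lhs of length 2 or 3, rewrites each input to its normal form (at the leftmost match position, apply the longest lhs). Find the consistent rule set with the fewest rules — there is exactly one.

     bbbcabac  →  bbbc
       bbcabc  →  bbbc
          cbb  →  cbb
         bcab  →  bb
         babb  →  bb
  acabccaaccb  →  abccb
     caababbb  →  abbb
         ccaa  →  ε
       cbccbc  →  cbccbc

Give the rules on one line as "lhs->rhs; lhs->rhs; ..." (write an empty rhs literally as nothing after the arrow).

ba->; ca->

  | bbbcabac => bbbbac => bbbc
  | bbcabc => bbbc
  | cbb
  | bcab => bb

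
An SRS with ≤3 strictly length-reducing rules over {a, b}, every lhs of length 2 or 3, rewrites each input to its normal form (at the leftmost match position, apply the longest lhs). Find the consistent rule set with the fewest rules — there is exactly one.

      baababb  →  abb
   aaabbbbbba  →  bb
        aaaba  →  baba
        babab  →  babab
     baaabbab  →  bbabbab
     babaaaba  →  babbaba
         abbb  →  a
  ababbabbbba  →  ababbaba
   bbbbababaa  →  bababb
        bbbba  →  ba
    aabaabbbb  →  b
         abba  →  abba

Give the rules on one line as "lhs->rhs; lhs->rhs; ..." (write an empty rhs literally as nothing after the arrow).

  | baababb => bbbabb => abb
  | aaabbbbbba => babbbbbba => babbba => baa => bb
  | aaaba => baba
  | babab

aa->b; bbb->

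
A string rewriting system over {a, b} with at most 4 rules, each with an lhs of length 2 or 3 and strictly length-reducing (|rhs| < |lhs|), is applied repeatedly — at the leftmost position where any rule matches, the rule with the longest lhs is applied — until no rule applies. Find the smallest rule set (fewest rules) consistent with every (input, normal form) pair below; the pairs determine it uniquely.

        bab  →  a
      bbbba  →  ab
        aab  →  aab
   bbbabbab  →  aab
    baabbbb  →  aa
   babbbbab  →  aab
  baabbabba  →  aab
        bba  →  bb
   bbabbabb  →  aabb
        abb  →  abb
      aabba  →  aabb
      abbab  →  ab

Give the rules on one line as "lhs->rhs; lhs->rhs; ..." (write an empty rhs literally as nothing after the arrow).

  | bab => a
  | bbbba => aba => ab
  | aab
  | bbbabbab => aabbab => aaba => aab

aaa->aa; ba->b; bab->a; bbb->a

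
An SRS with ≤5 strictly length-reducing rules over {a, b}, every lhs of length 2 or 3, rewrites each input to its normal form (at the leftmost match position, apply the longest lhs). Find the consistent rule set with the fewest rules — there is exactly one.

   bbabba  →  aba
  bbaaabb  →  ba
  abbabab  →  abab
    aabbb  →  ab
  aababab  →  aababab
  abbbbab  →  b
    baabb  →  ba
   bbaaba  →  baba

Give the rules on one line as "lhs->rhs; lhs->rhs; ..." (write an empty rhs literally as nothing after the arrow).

abb->; bb->b; bba->b; bbb->ab

  | bbabba => bbba => aba
  | bbaaabb => baabb => ba
  | abbabab => abab
  | aabbb => ab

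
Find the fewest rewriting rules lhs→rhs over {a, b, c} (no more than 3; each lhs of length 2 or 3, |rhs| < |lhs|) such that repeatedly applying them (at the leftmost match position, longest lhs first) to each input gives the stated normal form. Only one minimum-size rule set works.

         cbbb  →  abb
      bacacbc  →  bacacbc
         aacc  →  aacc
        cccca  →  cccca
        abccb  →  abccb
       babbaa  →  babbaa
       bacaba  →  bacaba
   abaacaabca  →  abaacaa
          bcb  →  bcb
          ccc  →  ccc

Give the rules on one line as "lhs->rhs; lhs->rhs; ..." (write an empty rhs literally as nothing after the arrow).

  | cbbb => abb
  | bacacbc
  | aacc
  | cccca

bca->; cbb->ab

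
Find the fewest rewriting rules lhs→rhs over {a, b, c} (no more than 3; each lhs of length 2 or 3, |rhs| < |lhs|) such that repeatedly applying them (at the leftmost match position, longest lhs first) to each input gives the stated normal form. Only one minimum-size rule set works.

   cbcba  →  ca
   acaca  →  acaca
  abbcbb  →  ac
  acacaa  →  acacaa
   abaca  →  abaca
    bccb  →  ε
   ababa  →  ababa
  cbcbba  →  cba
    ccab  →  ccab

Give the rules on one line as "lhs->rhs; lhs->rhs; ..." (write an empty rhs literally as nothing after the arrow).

bb->; bc->b

  | cbcba => cbba => ca
  | acaca
  | abbcbb => acbb => ac
  | acacaa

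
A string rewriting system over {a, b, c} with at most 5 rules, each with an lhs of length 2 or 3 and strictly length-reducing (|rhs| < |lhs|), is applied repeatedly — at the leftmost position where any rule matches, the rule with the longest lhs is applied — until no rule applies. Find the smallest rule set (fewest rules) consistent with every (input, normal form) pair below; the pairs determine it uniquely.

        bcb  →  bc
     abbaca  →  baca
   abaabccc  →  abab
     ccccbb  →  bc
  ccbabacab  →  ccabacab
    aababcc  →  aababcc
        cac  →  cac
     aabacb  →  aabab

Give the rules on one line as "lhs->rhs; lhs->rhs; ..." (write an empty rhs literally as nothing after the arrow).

abb->b; acb->ab; cb->c; ccc->b

  | bcb => bc
  | abbaca => baca
  | abaabccc => abaabb => abab
  | ccccbb => bcbb => bcb => bc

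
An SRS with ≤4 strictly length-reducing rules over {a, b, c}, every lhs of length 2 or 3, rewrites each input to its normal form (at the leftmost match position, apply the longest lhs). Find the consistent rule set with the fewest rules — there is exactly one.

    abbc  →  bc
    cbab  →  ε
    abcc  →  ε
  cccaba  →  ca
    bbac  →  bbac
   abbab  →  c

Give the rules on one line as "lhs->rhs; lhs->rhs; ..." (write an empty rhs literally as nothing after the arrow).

  | abbc => bc
  | cbab => cc => ε
  | abcc => cc => ε
  | cccaba => caba => ca

ab->; bab->c; cc->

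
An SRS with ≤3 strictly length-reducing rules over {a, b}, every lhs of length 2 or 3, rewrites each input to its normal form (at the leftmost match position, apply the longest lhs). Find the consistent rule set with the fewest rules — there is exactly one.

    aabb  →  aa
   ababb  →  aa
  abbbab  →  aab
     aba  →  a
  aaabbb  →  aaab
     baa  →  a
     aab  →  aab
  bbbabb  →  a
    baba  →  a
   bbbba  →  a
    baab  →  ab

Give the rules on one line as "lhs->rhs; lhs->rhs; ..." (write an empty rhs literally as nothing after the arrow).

ba->; bab->ab; bb->

  | aabb => aa
  | ababb => aabb => aa
  | abbbab => abab => aab
  | aba => a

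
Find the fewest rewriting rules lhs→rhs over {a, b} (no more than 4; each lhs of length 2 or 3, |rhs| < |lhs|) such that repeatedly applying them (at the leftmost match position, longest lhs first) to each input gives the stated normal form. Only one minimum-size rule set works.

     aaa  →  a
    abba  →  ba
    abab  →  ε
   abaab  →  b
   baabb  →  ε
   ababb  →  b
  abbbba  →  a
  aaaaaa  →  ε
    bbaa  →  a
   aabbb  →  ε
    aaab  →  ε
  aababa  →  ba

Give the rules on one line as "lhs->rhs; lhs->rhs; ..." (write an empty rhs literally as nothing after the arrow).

  | aaa => a
  | abba => ba
  | abab => ab => ε
  | abaab => aab => b

aa->; ab->; bb->a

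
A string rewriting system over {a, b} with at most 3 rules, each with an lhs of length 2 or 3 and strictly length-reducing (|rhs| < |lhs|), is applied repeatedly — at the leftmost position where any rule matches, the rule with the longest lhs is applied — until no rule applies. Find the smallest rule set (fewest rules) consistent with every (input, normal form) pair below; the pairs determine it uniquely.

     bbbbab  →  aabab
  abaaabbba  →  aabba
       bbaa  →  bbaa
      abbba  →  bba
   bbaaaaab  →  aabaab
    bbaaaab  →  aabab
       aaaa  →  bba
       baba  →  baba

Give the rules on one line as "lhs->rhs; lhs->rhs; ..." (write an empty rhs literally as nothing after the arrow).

  | bbbbab => aabab
  | abaaabbba => abbbbbba => aaabbba => bbbbba => aabba
  | bbaa
  | abbba => aaaa => bba

aaa->bb; bbb->aa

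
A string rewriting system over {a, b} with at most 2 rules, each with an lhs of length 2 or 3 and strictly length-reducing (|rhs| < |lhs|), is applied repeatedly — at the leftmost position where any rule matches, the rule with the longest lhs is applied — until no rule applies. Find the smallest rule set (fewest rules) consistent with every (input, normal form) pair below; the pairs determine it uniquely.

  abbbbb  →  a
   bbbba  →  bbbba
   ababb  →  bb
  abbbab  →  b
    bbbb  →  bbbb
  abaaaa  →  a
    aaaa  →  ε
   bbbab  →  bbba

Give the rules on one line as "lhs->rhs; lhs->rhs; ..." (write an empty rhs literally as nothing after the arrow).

aa->; ab->a

  | abbbbb => abbbb => abbb => abb => ab => a
  | bbbba
  | ababb => aabb => bb
  | abbbab => abbab => abab => aab => b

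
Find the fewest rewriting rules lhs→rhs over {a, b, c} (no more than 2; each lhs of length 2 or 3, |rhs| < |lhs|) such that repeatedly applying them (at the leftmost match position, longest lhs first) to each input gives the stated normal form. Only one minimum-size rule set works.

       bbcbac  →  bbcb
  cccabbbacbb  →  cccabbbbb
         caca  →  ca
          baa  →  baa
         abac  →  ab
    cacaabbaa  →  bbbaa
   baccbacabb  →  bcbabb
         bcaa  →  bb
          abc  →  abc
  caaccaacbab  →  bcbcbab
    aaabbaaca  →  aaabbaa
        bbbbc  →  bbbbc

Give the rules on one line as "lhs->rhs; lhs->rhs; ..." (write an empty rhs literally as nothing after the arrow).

  | bbcbac => bbcb
  | cccabbbacbb => cccabbbbb
  | caca => ca
  | baa

ac->; caa->b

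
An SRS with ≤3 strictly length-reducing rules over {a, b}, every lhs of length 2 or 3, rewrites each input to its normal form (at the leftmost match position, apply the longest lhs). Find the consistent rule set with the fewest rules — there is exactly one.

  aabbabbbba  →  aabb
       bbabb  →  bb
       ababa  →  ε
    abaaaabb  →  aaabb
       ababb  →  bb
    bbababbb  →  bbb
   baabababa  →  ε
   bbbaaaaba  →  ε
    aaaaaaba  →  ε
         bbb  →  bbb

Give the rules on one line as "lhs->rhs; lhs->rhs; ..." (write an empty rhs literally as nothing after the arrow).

  | aabbabbbba => aabbbba => aabb
  | bbabb => bb
  | ababa => baba => ba => ε
  | abaaaabb => baaaabb => aaabb

aba->ba; ba->; bba->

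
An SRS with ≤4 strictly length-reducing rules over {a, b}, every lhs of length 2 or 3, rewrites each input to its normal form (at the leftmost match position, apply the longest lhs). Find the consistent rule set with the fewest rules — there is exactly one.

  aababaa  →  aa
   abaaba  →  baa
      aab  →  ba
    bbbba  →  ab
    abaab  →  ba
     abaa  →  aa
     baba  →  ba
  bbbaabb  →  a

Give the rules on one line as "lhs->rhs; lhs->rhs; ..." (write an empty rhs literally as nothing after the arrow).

aab->ba; aba->a; bb->; bba->ab

  | aababaa => baabaa => bbaaa => abaa => aa
  | abaaba => aaba => baa
  | aab => ba
  | bbbba => bba => ab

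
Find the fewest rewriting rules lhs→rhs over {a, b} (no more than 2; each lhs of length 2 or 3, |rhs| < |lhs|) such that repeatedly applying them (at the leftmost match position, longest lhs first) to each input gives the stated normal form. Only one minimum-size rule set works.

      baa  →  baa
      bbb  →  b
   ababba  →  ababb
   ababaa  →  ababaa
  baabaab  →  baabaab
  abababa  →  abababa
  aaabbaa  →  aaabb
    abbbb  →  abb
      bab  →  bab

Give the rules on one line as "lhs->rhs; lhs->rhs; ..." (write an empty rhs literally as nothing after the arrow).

  | baa
  | bbb => b
  | ababba => ababb
  | ababaa

bba->bb; bbb->b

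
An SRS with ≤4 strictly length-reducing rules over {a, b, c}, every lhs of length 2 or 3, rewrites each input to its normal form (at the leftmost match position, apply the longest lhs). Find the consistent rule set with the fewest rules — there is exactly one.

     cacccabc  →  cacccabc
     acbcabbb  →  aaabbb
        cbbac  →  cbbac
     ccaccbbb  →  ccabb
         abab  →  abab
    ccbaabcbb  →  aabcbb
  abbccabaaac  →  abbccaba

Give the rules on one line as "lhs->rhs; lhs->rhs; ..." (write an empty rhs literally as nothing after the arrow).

  | cacccabc
  | acbcabbb => aaabbb
  | cbbac
  | ccaccbbb => ccabb

aac->; cbc->a; ccb->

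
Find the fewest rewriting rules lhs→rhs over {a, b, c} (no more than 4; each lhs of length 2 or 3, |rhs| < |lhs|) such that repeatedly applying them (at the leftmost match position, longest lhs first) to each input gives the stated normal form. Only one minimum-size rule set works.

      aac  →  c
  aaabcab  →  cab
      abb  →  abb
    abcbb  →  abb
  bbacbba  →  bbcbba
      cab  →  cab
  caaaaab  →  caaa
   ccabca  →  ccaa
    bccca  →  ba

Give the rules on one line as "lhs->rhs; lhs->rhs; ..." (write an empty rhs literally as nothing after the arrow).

aab->; abc->a; ac->c; ccc->

  | aac => ac => c
  | aaabcab => acab => cab
  | abb
  | abcbb => abb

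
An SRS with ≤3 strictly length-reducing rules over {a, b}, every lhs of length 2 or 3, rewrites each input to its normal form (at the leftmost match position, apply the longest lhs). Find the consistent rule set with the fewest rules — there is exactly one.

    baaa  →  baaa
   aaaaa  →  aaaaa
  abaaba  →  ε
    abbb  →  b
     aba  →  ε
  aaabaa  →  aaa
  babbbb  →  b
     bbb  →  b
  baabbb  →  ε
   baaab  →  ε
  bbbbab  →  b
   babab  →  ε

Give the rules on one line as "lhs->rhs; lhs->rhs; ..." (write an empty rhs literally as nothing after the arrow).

  | baaa
  | aaaaa
  | abaaba => aba => ε
  | abbb => bbb => b

ab->b; aba->; bb->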